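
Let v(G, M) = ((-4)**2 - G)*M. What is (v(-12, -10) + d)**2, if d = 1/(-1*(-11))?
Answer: 9480241/121 ≈ 78349.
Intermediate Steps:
d = 1/11 ≈ 0.090909
v(G, M) = M*(16 - G) (v(G, M) = (16 - G)*M = M*(16 - G))
(v(-12, -10) + d)**2 = (-10*(16 - 1*(-12)) + 1/11)**2 = (-10*(16 + 12) + 1/11)**2 = (-10*28 + 1/11)**2 = (-280 + 1/11)**2 = (-3079/11)**2 = 9480241/121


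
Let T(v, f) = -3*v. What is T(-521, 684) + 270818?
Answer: 272381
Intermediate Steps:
T(-521, 684) + 270818 = -3*(-521) + 270818 = 1563 + 270818 = 272381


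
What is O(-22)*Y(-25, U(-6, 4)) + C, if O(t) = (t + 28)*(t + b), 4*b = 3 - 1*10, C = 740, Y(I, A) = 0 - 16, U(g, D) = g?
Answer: 3020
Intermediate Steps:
Y(I, A) = -16
b = -7/4 (b = (3 - 1*10)/4 = (3 - 10)/4 = (¼)*(-7) = -7/4 ≈ -1.7500)
O(t) = (28 + t)*(-7/4 + t) (O(t) = (t + 28)*(t - 7/4) = (28 + t)*(-7/4 + t))
O(-22)*Y(-25, U(-6, 4)) + C = (-49 + (-22)² + (105/4)*(-22))*(-16) + 740 = (-49 + 484 - 1155/2)*(-16) + 740 = -285/2*(-16) + 740 = 2280 + 740 = 3020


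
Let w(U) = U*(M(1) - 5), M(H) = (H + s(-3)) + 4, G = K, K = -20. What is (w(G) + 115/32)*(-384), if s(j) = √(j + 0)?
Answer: -1380 + 7680*I*√3 ≈ -1380.0 + 13302.0*I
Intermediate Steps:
G = -20
s(j) = √j
M(H) = 4 + H + I*√3 (M(H) = (H + √(-3)) + 4 = (H + I*√3) + 4 = 4 + H + I*√3)
w(U) = I*U*√3 (w(U) = U*((4 + 1 + I*√3) - 5) = U*((5 + I*√3) - 5) = U*(I*√3) = I*U*√3)
(w(G) + 115/32)*(-384) = (I*(-20)*√3 + 115/32)*(-384) = (-20*I*√3 + 115*(1/32))*(-384) = (-20*I*√3 + 115/32)*(-384) = (115/32 - 20*I*√3)*(-384) = -1380 + 7680*I*√3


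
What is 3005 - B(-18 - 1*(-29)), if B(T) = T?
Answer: 2994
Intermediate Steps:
3005 - B(-18 - 1*(-29)) = 3005 - (-18 - 1*(-29)) = 3005 - (-18 + 29) = 3005 - 1*11 = 3005 - 11 = 2994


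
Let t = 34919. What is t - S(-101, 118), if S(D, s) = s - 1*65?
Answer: 34866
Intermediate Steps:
S(D, s) = -65 + s (S(D, s) = s - 65 = -65 + s)
t - S(-101, 118) = 34919 - (-65 + 118) = 34919 - 1*53 = 34919 - 53 = 34866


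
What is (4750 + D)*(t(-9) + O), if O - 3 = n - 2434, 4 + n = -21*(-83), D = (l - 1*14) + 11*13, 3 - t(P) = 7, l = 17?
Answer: -3407616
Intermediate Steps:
t(P) = -4 (t(P) = 3 - 1*7 = 3 - 7 = -4)
D = 146 (D = (17 - 1*14) + 11*13 = (17 - 14) + 143 = 3 + 143 = 146)
n = 1739 (n = -4 - 21*(-83) = -4 + 1743 = 1739)
O = -692 (O = 3 + (1739 - 2434) = 3 - 695 = -692)
(4750 + D)*(t(-9) + O) = (4750 + 146)*(-4 - 692) = 4896*(-696) = -3407616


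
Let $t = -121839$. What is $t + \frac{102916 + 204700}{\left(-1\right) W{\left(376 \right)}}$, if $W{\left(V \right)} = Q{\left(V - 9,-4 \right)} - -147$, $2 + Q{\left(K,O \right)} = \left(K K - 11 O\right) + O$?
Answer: $- \frac{8216610451}{67437} \approx -1.2184 \cdot 10^{5}$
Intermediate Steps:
$Q{\left(K,O \right)} = -2 + K^{2} - 10 O$ ($Q{\left(K,O \right)} = -2 + \left(\left(K K - 11 O\right) + O\right) = -2 + \left(\left(K^{2} - 11 O\right) + O\right) = -2 + \left(K^{2} - 10 O\right) = -2 + K^{2} - 10 O$)
$W{\left(V \right)} = 185 + \left(-9 + V\right)^{2}$ ($W{\left(V \right)} = \left(-2 + \left(V - 9\right)^{2} - -40\right) - -147 = \left(-2 + \left(-9 + V\right)^{2} + 40\right) + 147 = \left(38 + \left(-9 + V\right)^{2}\right) + 147 = 185 + \left(-9 + V\right)^{2}$)
$t + \frac{102916 + 204700}{\left(-1\right) W{\left(376 \right)}} = -121839 + \frac{102916 + 204700}{\left(-1\right) \left(185 + \left(-9 + 376\right)^{2}\right)} = -121839 + \frac{307616}{\left(-1\right) \left(185 + 367^{2}\right)} = -121839 + \frac{307616}{\left(-1\right) \left(185 + 134689\right)} = -121839 + \frac{307616}{\left(-1\right) 134874} = -121839 + \frac{307616}{-134874} = -121839 + 307616 \left(- \frac{1}{134874}\right) = -121839 - \frac{153808}{67437} = - \frac{8216610451}{67437}$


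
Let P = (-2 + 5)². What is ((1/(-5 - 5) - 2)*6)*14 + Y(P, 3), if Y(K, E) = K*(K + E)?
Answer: -342/5 ≈ -68.400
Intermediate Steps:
P = 9 (P = 3² = 9)
Y(K, E) = K*(E + K)
((1/(-5 - 5) - 2)*6)*14 + Y(P, 3) = ((1/(-5 - 5) - 2)*6)*14 + 9*(3 + 9) = ((1/(-10) - 2)*6)*14 + 9*12 = ((-⅒ - 2)*6)*14 + 108 = -21/10*6*14 + 108 = -63/5*14 + 108 = -882/5 + 108 = -342/5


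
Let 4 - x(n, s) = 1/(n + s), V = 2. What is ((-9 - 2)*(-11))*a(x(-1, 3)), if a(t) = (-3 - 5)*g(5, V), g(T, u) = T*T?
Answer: -24200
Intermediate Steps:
x(n, s) = 4 - 1/(n + s)
g(T, u) = T**2
a(t) = -200 (a(t) = (-3 - 5)*5**2 = -8*25 = -200)
((-9 - 2)*(-11))*a(x(-1, 3)) = ((-9 - 2)*(-11))*(-200) = -11*(-11)*(-200) = 121*(-200) = -24200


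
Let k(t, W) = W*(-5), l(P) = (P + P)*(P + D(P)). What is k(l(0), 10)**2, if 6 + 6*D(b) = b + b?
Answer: 2500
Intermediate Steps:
D(b) = -1 + b/3 (D(b) = -1 + (b + b)/6 = -1 + (2*b)/6 = -1 + b/3)
l(P) = 2*P*(-1 + 4*P/3) (l(P) = (P + P)*(P + (-1 + P/3)) = (2*P)*(-1 + 4*P/3) = 2*P*(-1 + 4*P/3))
k(t, W) = -5*W
k(l(0), 10)**2 = (-5*10)**2 = (-50)**2 = 2500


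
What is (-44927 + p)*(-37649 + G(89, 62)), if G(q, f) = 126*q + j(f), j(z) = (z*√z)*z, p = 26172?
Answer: 495788425 - 72094220*√62 ≈ -7.1882e+7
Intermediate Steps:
j(z) = z^(5/2) (j(z) = z^(3/2)*z = z^(5/2))
G(q, f) = f^(5/2) + 126*q (G(q, f) = 126*q + f^(5/2) = f^(5/2) + 126*q)
(-44927 + p)*(-37649 + G(89, 62)) = (-44927 + 26172)*(-37649 + (62^(5/2) + 126*89)) = -18755*(-37649 + (3844*√62 + 11214)) = -18755*(-37649 + (11214 + 3844*√62)) = -18755*(-26435 + 3844*√62) = 495788425 - 72094220*√62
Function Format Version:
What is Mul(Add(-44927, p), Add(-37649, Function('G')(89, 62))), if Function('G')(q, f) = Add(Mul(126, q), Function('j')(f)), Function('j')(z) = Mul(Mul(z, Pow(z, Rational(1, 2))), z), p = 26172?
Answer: Add(495788425, Mul(-72094220, Pow(62, Rational(1, 2)))) ≈ -7.1882e+7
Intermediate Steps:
Function('j')(z) = Pow(z, Rational(5, 2)) (Function('j')(z) = Mul(Pow(z, Rational(3, 2)), z) = Pow(z, Rational(5, 2)))
Function('G')(q, f) = Add(Pow(f, Rational(5, 2)), Mul(126, q)) (Function('G')(q, f) = Add(Mul(126, q), Pow(f, Rational(5, 2))) = Add(Pow(f, Rational(5, 2)), Mul(126, q)))
Mul(Add(-44927, p), Add(-37649, Function('G')(89, 62))) = Mul(Add(-44927, 26172), Add(-37649, Add(Pow(62, Rational(5, 2)), Mul(126, 89)))) = Mul(-18755, Add(-37649, Add(Mul(3844, Pow(62, Rational(1, 2))), 11214))) = Mul(-18755, Add(-37649, Add(11214, Mul(3844, Pow(62, Rational(1, 2)))))) = Mul(-18755, Add(-26435, Mul(3844, Pow(62, Rational(1, 2))))) = Add(495788425, Mul(-72094220, Pow(62, Rational(1, 2))))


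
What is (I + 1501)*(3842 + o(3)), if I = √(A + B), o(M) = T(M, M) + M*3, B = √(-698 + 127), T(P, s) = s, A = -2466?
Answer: 5784854 + 3854*√(-2466 + I*√571) ≈ 5.7858e+6 + 1.9139e+5*I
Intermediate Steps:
B = I*√571 (B = √(-571) = I*√571 ≈ 23.896*I)
o(M) = 4*M (o(M) = M + M*3 = M + 3*M = 4*M)
I = √(-2466 + I*√571) ≈ 0.2406 + 49.659*I
(I + 1501)*(3842 + o(3)) = (√(-2466 + I*√571) + 1501)*(3842 + 4*3) = (1501 + √(-2466 + I*√571))*(3842 + 12) = (1501 + √(-2466 + I*√571))*3854 = 5784854 + 3854*√(-2466 + I*√571)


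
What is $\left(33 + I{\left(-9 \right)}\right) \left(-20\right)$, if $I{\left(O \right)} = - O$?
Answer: $-840$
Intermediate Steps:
$\left(33 + I{\left(-9 \right)}\right) \left(-20\right) = \left(33 - -9\right) \left(-20\right) = \left(33 + 9\right) \left(-20\right) = 42 \left(-20\right) = -840$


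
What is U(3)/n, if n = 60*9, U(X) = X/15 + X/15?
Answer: 1/1350 ≈ 0.00074074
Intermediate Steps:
U(X) = 2*X/15 (U(X) = X*(1/15) + X*(1/15) = X/15 + X/15 = 2*X/15)
n = 540
U(3)/n = ((2/15)*3)/540 = (2/5)*(1/540) = 1/1350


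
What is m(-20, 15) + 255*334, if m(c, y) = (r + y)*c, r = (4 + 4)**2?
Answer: 83590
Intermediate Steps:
r = 64 (r = 8**2 = 64)
m(c, y) = c*(64 + y) (m(c, y) = (64 + y)*c = c*(64 + y))
m(-20, 15) + 255*334 = -20*(64 + 15) + 255*334 = -20*79 + 85170 = -1580 + 85170 = 83590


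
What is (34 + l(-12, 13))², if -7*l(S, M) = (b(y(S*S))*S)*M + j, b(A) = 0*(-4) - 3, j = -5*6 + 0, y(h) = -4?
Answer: 40000/49 ≈ 816.33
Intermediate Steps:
j = -30 (j = -30 + 0 = -30)
b(A) = -3 (b(A) = 0 - 3 = -3)
l(S, M) = 30/7 + 3*M*S/7 (l(S, M) = -((-3*S)*M - 30)/7 = -(-3*M*S - 30)/7 = -(-30 - 3*M*S)/7 = 30/7 + 3*M*S/7)
(34 + l(-12, 13))² = (34 + (30/7 + (3/7)*13*(-12)))² = (34 + (30/7 - 468/7))² = (34 - 438/7)² = (-200/7)² = 40000/49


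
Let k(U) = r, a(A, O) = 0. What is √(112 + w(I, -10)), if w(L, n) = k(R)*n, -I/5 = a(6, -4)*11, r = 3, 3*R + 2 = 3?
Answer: √82 ≈ 9.0554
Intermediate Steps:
R = ⅓ (R = -⅔ + (⅓)*3 = -⅔ + 1 = ⅓ ≈ 0.33333)
k(U) = 3
I = 0 (I = -0*11 = -5*0 = 0)
w(L, n) = 3*n
√(112 + w(I, -10)) = √(112 + 3*(-10)) = √(112 - 30) = √82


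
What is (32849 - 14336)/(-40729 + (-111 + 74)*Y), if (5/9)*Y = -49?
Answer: -92565/187328 ≈ -0.49413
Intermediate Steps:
Y = -441/5 (Y = (9/5)*(-49) = -441/5 ≈ -88.200)
(32849 - 14336)/(-40729 + (-111 + 74)*Y) = (32849 - 14336)/(-40729 + (-111 + 74)*(-441/5)) = 18513/(-40729 - 37*(-441/5)) = 18513/(-40729 + 16317/5) = 18513/(-187328/5) = 18513*(-5/187328) = -92565/187328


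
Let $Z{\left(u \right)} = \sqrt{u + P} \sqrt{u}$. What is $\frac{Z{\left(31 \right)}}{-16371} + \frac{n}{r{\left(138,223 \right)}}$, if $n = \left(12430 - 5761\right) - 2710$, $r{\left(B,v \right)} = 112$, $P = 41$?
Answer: $\frac{3959}{112} - \frac{2 \sqrt{62}}{5457} \approx 35.345$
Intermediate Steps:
$Z{\left(u \right)} = \sqrt{u} \sqrt{41 + u}$ ($Z{\left(u \right)} = \sqrt{u + 41} \sqrt{u} = \sqrt{41 + u} \sqrt{u} = \sqrt{u} \sqrt{41 + u}$)
$n = 3959$ ($n = 6669 - 2710 = 3959$)
$\frac{Z{\left(31 \right)}}{-16371} + \frac{n}{r{\left(138,223 \right)}} = \frac{\sqrt{31} \sqrt{41 + 31}}{-16371} + \frac{3959}{112} = \sqrt{31} \sqrt{72} \left(- \frac{1}{16371}\right) + 3959 \cdot \frac{1}{112} = \sqrt{31} \cdot 6 \sqrt{2} \left(- \frac{1}{16371}\right) + \frac{3959}{112} = 6 \sqrt{62} \left(- \frac{1}{16371}\right) + \frac{3959}{112} = - \frac{2 \sqrt{62}}{5457} + \frac{3959}{112} = \frac{3959}{112} - \frac{2 \sqrt{62}}{5457}$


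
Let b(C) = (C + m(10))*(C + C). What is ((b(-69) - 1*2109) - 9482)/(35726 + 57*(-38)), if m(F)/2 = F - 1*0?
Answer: -4829/33560 ≈ -0.14389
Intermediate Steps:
m(F) = 2*F (m(F) = 2*(F - 1*0) = 2*(F + 0) = 2*F)
b(C) = 2*C*(20 + C) (b(C) = (C + 2*10)*(C + C) = (C + 20)*(2*C) = (20 + C)*(2*C) = 2*C*(20 + C))
((b(-69) - 1*2109) - 9482)/(35726 + 57*(-38)) = ((2*(-69)*(20 - 69) - 1*2109) - 9482)/(35726 + 57*(-38)) = ((2*(-69)*(-49) - 2109) - 9482)/(35726 - 2166) = ((6762 - 2109) - 9482)/33560 = (4653 - 9482)*(1/33560) = -4829*1/33560 = -4829/33560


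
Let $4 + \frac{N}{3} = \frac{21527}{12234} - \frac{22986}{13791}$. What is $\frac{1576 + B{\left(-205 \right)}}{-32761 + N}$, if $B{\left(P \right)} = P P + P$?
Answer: $- \frac{813525978136}{614375984807} \approx -1.3242$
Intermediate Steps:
$B{\left(P \right)} = P + P^{2}$ ($B{\left(P \right)} = P^{2} + P = P + P^{2}$)
$N = - \frac{219736081}{18746566}$ ($N = -12 + 3 \left(\frac{21527}{12234} - \frac{22986}{13791}\right) = -12 + 3 \left(21527 \cdot \frac{1}{12234} - \frac{7662}{4597}\right) = -12 + 3 \left(\frac{21527}{12234} - \frac{7662}{4597}\right) = -12 + 3 \cdot \frac{5222711}{56239698} = -12 + \frac{5222711}{18746566} = - \frac{219736081}{18746566} \approx -11.721$)
$\frac{1576 + B{\left(-205 \right)}}{-32761 + N} = \frac{1576 - 205 \left(1 - 205\right)}{-32761 - \frac{219736081}{18746566}} = \frac{1576 - -41820}{- \frac{614375984807}{18746566}} = \left(1576 + 41820\right) \left(- \frac{18746566}{614375984807}\right) = 43396 \left(- \frac{18746566}{614375984807}\right) = - \frac{813525978136}{614375984807}$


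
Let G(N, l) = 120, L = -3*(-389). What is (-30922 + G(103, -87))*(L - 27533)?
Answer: 812125532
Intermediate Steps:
L = 1167
(-30922 + G(103, -87))*(L - 27533) = (-30922 + 120)*(1167 - 27533) = -30802*(-26366) = 812125532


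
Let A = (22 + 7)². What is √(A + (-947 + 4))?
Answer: I*√102 ≈ 10.1*I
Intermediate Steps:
A = 841 (A = 29² = 841)
√(A + (-947 + 4)) = √(841 + (-947 + 4)) = √(841 - 943) = √(-102) = I*√102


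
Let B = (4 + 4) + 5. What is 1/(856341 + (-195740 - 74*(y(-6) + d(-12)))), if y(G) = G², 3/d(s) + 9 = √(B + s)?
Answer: 4/2631859 ≈ 1.5198e-6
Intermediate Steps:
B = 13 (B = 8 + 5 = 13)
d(s) = 3/(-9 + √(13 + s))
1/(856341 + (-195740 - 74*(y(-6) + d(-12)))) = 1/(856341 + (-195740 - 74*((-6)² + 3/(-9 + √(13 - 12))))) = 1/(856341 + (-195740 - 74*(36 + 3/(-9 + √1)))) = 1/(856341 + (-195740 - 74*(36 + 3/(-9 + 1)))) = 1/(856341 + (-195740 - 74*(36 + 3/(-8)))) = 1/(856341 + (-195740 - 74*(36 + 3*(-⅛)))) = 1/(856341 + (-195740 - 74*(36 - 3/8))) = 1/(856341 + (-195740 - 74*285/8)) = 1/(856341 + (-195740 - 1*10545/4)) = 1/(856341 + (-195740 - 10545/4)) = 1/(856341 - 793505/4) = 1/(2631859/4) = 4/2631859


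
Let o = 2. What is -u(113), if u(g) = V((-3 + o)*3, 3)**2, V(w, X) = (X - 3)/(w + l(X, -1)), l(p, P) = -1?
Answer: 0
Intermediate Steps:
V(w, X) = (-3 + X)/(-1 + w) (V(w, X) = (X - 3)/(w - 1) = (-3 + X)/(-1 + w))
u(g) = 0 (u(g) = ((-3 + 3)/(-1 + (-3 + 2)*3))**2 = (0/(-1 - 1*3))**2 = (0/(-1 - 3))**2 = (0/(-4))**2 = (-1/4*0)**2 = 0**2 = 0)
-u(113) = -1*0 = 0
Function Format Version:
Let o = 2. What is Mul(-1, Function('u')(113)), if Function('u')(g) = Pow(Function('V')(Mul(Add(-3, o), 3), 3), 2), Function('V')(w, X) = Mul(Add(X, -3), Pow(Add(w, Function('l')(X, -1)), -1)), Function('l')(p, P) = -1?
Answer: 0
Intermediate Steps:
Function('V')(w, X) = Mul(Pow(Add(-1, w), -1), Add(-3, X)) (Function('V')(w, X) = Mul(Add(X, -3), Pow(Add(w, -1), -1)) = Mul(Add(-3, X), Pow(Add(-1, w), -1)) = Mul(Pow(Add(-1, w), -1), Add(-3, X)))
Function('u')(g) = 0 (Function('u')(g) = Pow(Mul(Pow(Add(-1, Mul(Add(-3, 2), 3)), -1), Add(-3, 3)), 2) = Pow(Mul(Pow(Add(-1, Mul(-1, 3)), -1), 0), 2) = Pow(Mul(Pow(Add(-1, -3), -1), 0), 2) = Pow(Mul(Pow(-4, -1), 0), 2) = Pow(Mul(Rational(-1, 4), 0), 2) = Pow(0, 2) = 0)
Mul(-1, Function('u')(113)) = Mul(-1, 0) = 0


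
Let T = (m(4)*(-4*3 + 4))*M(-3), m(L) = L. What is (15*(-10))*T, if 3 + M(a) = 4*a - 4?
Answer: -91200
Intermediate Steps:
M(a) = -7 + 4*a (M(a) = -3 + (4*a - 4) = -3 + (-4 + 4*a) = -7 + 4*a)
T = 608 (T = (4*(-4*3 + 4))*(-7 + 4*(-3)) = (4*(-12 + 4))*(-7 - 12) = (4*(-8))*(-19) = -32*(-19) = 608)
(15*(-10))*T = (15*(-10))*608 = -150*608 = -91200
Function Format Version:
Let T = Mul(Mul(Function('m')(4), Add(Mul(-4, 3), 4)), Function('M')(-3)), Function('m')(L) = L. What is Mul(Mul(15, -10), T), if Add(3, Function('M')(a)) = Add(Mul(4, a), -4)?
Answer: -91200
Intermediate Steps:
Function('M')(a) = Add(-7, Mul(4, a)) (Function('M')(a) = Add(-3, Add(Mul(4, a), -4)) = Add(-3, Add(-4, Mul(4, a))) = Add(-7, Mul(4, a)))
T = 608 (T = Mul(Mul(4, Add(Mul(-4, 3), 4)), Add(-7, Mul(4, -3))) = Mul(Mul(4, Add(-12, 4)), Add(-7, -12)) = Mul(Mul(4, -8), -19) = Mul(-32, -19) = 608)
Mul(Mul(15, -10), T) = Mul(Mul(15, -10), 608) = Mul(-150, 608) = -91200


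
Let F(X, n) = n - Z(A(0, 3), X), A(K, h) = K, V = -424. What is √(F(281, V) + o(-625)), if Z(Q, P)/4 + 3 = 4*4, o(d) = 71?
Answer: 9*I*√5 ≈ 20.125*I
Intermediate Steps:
Z(Q, P) = 52 (Z(Q, P) = -12 + 4*(4*4) = -12 + 4*16 = -12 + 64 = 52)
F(X, n) = -52 + n (F(X, n) = n - 1*52 = n - 52 = -52 + n)
√(F(281, V) + o(-625)) = √((-52 - 424) + 71) = √(-476 + 71) = √(-405) = 9*I*√5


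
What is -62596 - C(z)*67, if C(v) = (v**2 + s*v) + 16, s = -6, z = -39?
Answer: -181253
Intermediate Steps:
C(v) = 16 + v**2 - 6*v (C(v) = (v**2 - 6*v) + 16 = 16 + v**2 - 6*v)
-62596 - C(z)*67 = -62596 - (16 + (-39)**2 - 6*(-39))*67 = -62596 - (16 + 1521 + 234)*67 = -62596 - 1771*67 = -62596 - 1*118657 = -62596 - 118657 = -181253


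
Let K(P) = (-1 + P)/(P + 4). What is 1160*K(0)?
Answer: -290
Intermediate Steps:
K(P) = (-1 + P)/(4 + P)
1160*K(0) = 1160*((-1 + 0)/(4 + 0)) = 1160*(-1/4) = 1160*((¼)*(-1)) = 1160*(-¼) = -290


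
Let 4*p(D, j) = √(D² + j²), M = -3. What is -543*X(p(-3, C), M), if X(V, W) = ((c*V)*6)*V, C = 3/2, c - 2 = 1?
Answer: -219915/32 ≈ -6872.3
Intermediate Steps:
c = 3 (c = 2 + 1 = 3)
C = 3/2 (C = 3*(½) = 3/2 ≈ 1.5000)
p(D, j) = √(D² + j²)/4
X(V, W) = 18*V² (X(V, W) = ((3*V)*6)*V = (18*V)*V = 18*V²)
-543*X(p(-3, C), M) = -9774*(√((-3)² + (3/2)²)/4)² = -9774*(√(9 + 9/4)/4)² = -9774*(√(45/4)/4)² = -9774*((3*√5/2)/4)² = -9774*(3*√5/8)² = -9774*45/64 = -543*405/32 = -219915/32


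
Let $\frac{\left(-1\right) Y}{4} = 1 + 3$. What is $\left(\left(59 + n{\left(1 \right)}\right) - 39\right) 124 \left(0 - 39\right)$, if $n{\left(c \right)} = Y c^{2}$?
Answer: $-19344$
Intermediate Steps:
$Y = -16$ ($Y = - 4 \left(1 + 3\right) = \left(-4\right) 4 = -16$)
$n{\left(c \right)} = - 16 c^{2}$
$\left(\left(59 + n{\left(1 \right)}\right) - 39\right) 124 \left(0 - 39\right) = \left(\left(59 - 16 \cdot 1^{2}\right) - 39\right) 124 \left(0 - 39\right) = \left(\left(59 - 16\right) - 39\right) 124 \left(-39\right) = \left(43 - 39\right) 124 \left(-39\right) = 4 \cdot 124 \left(-39\right) = 496 \left(-39\right) = -19344$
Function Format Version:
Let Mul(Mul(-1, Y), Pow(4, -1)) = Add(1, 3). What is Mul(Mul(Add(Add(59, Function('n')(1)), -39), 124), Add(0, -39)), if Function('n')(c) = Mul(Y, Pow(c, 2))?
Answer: -19344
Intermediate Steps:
Y = -16 (Y = Mul(-4, Add(1, 3)) = Mul(-4, 4) = -16)
Function('n')(c) = Mul(-16, Pow(c, 2))
Mul(Mul(Add(Add(59, Function('n')(1)), -39), 124), Add(0, -39)) = Mul(Mul(Add(Add(59, Mul(-16, Pow(1, 2))), -39), 124), Add(0, -39)) = Mul(Mul(Add(Add(59, Mul(-16, 1)), -39), 124), -39) = Mul(Mul(Add(Add(59, -16), -39), 124), -39) = Mul(Mul(Add(43, -39), 124), -39) = Mul(Mul(4, 124), -39) = Mul(496, -39) = -19344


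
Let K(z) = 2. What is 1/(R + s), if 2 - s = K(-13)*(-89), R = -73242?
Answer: -1/73062 ≈ -1.3687e-5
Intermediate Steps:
s = 180 (s = 2 - 2*(-89) = 2 - 1*(-178) = 2 + 178 = 180)
1/(R + s) = 1/(-73242 + 180) = 1/(-73062) = -1/73062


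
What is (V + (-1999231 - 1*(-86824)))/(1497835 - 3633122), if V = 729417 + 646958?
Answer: 76576/305041 ≈ 0.25104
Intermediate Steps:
V = 1376375
(V + (-1999231 - 1*(-86824)))/(1497835 - 3633122) = (1376375 + (-1999231 - 1*(-86824)))/(1497835 - 3633122) = (1376375 + (-1999231 + 86824))/(-2135287) = (1376375 - 1912407)*(-1/2135287) = -536032*(-1/2135287) = 76576/305041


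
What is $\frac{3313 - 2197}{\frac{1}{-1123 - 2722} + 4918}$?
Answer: $\frac{4291020}{18909709} \approx 0.22692$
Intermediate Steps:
$\frac{3313 - 2197}{\frac{1}{-1123 - 2722} + 4918} = \frac{1116}{\frac{1}{-3845} + 4918} = \frac{1116}{- \frac{1}{3845} + 4918} = \frac{1116}{\frac{18909709}{3845}} = 1116 \cdot \frac{3845}{18909709} = \frac{4291020}{18909709}$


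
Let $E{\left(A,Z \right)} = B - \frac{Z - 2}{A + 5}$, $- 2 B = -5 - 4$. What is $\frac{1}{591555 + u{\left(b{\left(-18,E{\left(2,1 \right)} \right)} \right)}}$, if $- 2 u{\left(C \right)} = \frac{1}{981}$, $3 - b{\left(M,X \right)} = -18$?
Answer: $\frac{1962}{1160630909} \approx 1.6905 \cdot 10^{-6}$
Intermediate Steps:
$B = \frac{9}{2}$ ($B = - \frac{-5 - 4}{2} = \left(- \frac{1}{2}\right) \left(-9\right) = \frac{9}{2} \approx 4.5$)
$E{\left(A,Z \right)} = \frac{9}{2} - \frac{-2 + Z}{5 + A}$ ($E{\left(A,Z \right)} = \frac{9}{2} - \frac{Z - 2}{A + 5} = \frac{9}{2} - \frac{-2 + Z}{5 + A}$)
$b{\left(M,X \right)} = 21$ ($b{\left(M,X \right)} = 3 - -18 = 3 + 18 = 21$)
$u{\left(C \right)} = - \frac{1}{1962}$ ($u{\left(C \right)} = - \frac{1}{2 \cdot 981} = \left(- \frac{1}{2}\right) \frac{1}{981} = - \frac{1}{1962}$)
$\frac{1}{591555 + u{\left(b{\left(-18,E{\left(2,1 \right)} \right)} \right)}} = \frac{1}{591555 - \frac{1}{1962}} = \frac{1}{\frac{1160630909}{1962}} = \frac{1962}{1160630909}$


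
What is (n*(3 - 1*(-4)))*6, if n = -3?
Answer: -126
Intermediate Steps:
(n*(3 - 1*(-4)))*6 = -3*(3 - 1*(-4))*6 = -3*(3 + 4)*6 = -3*7*6 = -21*6 = -126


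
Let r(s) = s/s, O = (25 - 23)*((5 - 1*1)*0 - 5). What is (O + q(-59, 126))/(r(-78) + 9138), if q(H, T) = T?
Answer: 116/9139 ≈ 0.012693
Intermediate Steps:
O = -10 (O = 2*((5 - 1)*0 - 5) = 2*(4*0 - 5) = 2*(0 - 5) = 2*(-5) = -10)
r(s) = 1
(O + q(-59, 126))/(r(-78) + 9138) = (-10 + 126)/(1 + 9138) = 116/9139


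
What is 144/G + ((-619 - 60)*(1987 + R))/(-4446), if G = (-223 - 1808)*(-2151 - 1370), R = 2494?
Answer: 7252695173891/10598005782 ≈ 684.35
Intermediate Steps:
G = 7151151 (G = -2031*(-3521) = 7151151)
144/G + ((-619 - 60)*(1987 + R))/(-4446) = 144/7151151 + ((-619 - 60)*(1987 + 2494))/(-4446) = 144*(1/7151151) - 679*4481*(-1/4446) = 48/2383717 - 3042599*(-1/4446) = 48/2383717 + 3042599/4446 = 7252695173891/10598005782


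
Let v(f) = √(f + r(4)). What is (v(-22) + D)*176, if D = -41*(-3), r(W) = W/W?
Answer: 21648 + 176*I*√21 ≈ 21648.0 + 806.53*I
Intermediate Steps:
r(W) = 1
D = 123
v(f) = √(1 + f) (v(f) = √(f + 1) = √(1 + f))
(v(-22) + D)*176 = (√(1 - 22) + 123)*176 = (√(-21) + 123)*176 = (I*√21 + 123)*176 = (123 + I*√21)*176 = 21648 + 176*I*√21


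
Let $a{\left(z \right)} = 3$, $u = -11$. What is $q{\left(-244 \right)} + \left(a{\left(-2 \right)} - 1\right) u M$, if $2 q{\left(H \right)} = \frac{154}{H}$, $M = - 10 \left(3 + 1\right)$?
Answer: $\frac{214643}{244} \approx 879.68$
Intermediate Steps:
$M = -40$ ($M = \left(-10\right) 4 = -40$)
$q{\left(H \right)} = \frac{77}{H}$ ($q{\left(H \right)} = \frac{154 \frac{1}{H}}{2} = \frac{77}{H}$)
$q{\left(-244 \right)} + \left(a{\left(-2 \right)} - 1\right) u M = \frac{77}{-244} + \left(3 - 1\right) \left(-11\right) \left(-40\right) = 77 \left(- \frac{1}{244}\right) + 2 \left(-11\right) \left(-40\right) = - \frac{77}{244} - -880 = - \frac{77}{244} + 880 = \frac{214643}{244}$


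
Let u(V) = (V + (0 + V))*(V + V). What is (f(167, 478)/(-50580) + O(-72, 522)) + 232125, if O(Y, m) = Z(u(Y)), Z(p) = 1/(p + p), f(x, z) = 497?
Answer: 13525496068861/58268160 ≈ 2.3213e+5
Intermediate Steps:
u(V) = 4*V² (u(V) = (V + V)*(2*V) = (2*V)*(2*V) = 4*V²)
Z(p) = 1/(2*p)
O(Y, m) = 1/(8*Y²) (O(Y, m) = 1/(2*((4*Y²))) = (1/(4*Y²))/2 = 1/(8*Y²))
(f(167, 478)/(-50580) + O(-72, 522)) + 232125 = (497/(-50580) + (⅛)/(-72)²) + 232125 = (497*(-1/50580) + (⅛)*(1/5184)) + 232125 = (-497/50580 + 1/41472) + 232125 = -571139/58268160 + 232125 = 13525496068861/58268160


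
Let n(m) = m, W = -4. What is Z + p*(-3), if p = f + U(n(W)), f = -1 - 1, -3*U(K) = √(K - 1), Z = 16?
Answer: 22 + I*√5 ≈ 22.0 + 2.2361*I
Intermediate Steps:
U(K) = -√(-1 + K)/3 (U(K) = -√(K - 1)/3 = -√(-1 + K)/3)
f = -2
p = -2 - I*√5/3 (p = -2 - √(-1 - 4)/3 = -2 - I*√5/3 ≈ -2.0 - 0.74536*I)
Z + p*(-3) = 16 + (-2 - I*√5/3)*(-3) = 16 + (6 + I*√5) = 22 + I*√5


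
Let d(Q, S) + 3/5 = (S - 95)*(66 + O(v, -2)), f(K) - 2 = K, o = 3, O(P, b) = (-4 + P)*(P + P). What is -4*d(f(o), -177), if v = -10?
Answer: 1882252/5 ≈ 3.7645e+5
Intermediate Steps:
O(P, b) = 2*P*(-4 + P) (O(P, b) = (-4 + P)*(2*P) = 2*P*(-4 + P))
f(K) = 2 + K
d(Q, S) = -164353/5 + 346*S (d(Q, S) = -⅗ + (S - 95)*(66 + 2*(-10)*(-4 - 10)) = -⅗ + (-95 + S)*(66 + 2*(-10)*(-14)) = -⅗ + (-95 + S)*(66 + 280) = -⅗ + (-95 + S)*346 = -⅗ + (-32870 + 346*S) = -164353/5 + 346*S)
-4*d(f(o), -177) = -4*(-164353/5 + 346*(-177)) = -4*(-164353/5 - 61242) = -4*(-470563/5) = 1882252/5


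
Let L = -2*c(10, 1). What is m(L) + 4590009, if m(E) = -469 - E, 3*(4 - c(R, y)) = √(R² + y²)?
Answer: 4589548 - 2*√101/3 ≈ 4.5895e+6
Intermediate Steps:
c(R, y) = 4 - √(R² + y²)/3
L = -8 + 2*√101/3 (L = -2*(4 - √(10² + 1²)/3) = -2*(4 - √(100 + 1)/3) = -2*(4 - √101/3) = -8 + 2*√101/3 ≈ -1.3001)
m(L) + 4590009 = (-469 - (-8 + 2*√101/3)) + 4590009 = (-469 + (8 - 2*√101/3)) + 4590009 = (-461 - 2*√101/3) + 4590009 = 4589548 - 2*√101/3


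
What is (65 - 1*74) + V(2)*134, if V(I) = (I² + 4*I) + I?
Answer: 1867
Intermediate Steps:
V(I) = I² + 5*I
(65 - 1*74) + V(2)*134 = (65 - 1*74) + (2*(5 + 2))*134 = (65 - 74) + (2*7)*134 = -9 + 14*134 = -9 + 1876 = 1867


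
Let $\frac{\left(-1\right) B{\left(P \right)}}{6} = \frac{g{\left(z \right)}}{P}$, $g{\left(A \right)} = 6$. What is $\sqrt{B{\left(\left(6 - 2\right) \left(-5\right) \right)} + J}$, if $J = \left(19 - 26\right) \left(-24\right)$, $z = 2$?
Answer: $\frac{\sqrt{4245}}{5} \approx 13.031$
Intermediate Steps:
$B{\left(P \right)} = - \frac{36}{P}$ ($B{\left(P \right)} = - 6 \frac{6}{P} = - \frac{36}{P}$)
$J = 168$ ($J = \left(-7\right) \left(-24\right) = 168$)
$\sqrt{B{\left(\left(6 - 2\right) \left(-5\right) \right)} + J} = \sqrt{- \frac{36}{\left(6 - 2\right) \left(-5\right)} + 168} = \sqrt{- \frac{36}{4 \left(-5\right)} + 168} = \sqrt{- \frac{36}{-20} + 168} = \sqrt{\left(-36\right) \left(- \frac{1}{20}\right) + 168} = \sqrt{\frac{9}{5} + 168} = \sqrt{\frac{849}{5}} = \frac{\sqrt{4245}}{5}$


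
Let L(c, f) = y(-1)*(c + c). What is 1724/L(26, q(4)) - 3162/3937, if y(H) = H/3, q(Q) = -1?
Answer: -165537/1651 ≈ -100.26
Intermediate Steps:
y(H) = H/3 (y(H) = H*(1/3) = H/3)
L(c, f) = -2*c/3 (L(c, f) = ((1/3)*(-1))*(c + c) = -2*c/3)
1724/L(26, q(4)) - 3162/3937 = 1724/((-2/3*26)) - 3162/3937 = 1724/(-52/3) - 3162*1/3937 = 1724*(-3/52) - 102/127 = -1293/13 - 102/127 = -165537/1651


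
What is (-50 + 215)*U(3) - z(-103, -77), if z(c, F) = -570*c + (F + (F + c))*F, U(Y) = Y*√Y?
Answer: -78499 + 495*√3 ≈ -77642.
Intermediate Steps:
U(Y) = Y^(3/2)
z(c, F) = -570*c + F*(c + 2*F) (z(c, F) = -570*c + (c + 2*F)*F = -570*c + F*(c + 2*F))
(-50 + 215)*U(3) - z(-103, -77) = (-50 + 215)*3^(3/2) - (-570*(-103) + 2*(-77)² - 77*(-103)) = 165*(3*√3) - (58710 + 2*5929 + 7931) = 495*√3 - (58710 + 11858 + 7931) = 495*√3 - 1*78499 = 495*√3 - 78499 = -78499 + 495*√3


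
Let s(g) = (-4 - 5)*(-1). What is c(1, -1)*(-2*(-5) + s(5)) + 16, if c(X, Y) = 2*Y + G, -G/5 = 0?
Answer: -22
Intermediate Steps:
G = 0 (G = -5*0 = 0)
c(X, Y) = 2*Y (c(X, Y) = 2*Y + 0 = 2*Y)
s(g) = 9 (s(g) = -9*(-1) = 9)
c(1, -1)*(-2*(-5) + s(5)) + 16 = (2*(-1))*(-2*(-5) + 9) + 16 = -2*(10 + 9) + 16 = -2*19 + 16 = -38 + 16 = -22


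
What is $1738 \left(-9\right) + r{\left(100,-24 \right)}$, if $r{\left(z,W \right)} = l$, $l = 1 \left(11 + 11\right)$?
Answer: $-15620$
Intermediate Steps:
$l = 22$ ($l = 1 \cdot 22 = 22$)
$r{\left(z,W \right)} = 22$
$1738 \left(-9\right) + r{\left(100,-24 \right)} = 1738 \left(-9\right) + 22 = -15642 + 22 = -15620$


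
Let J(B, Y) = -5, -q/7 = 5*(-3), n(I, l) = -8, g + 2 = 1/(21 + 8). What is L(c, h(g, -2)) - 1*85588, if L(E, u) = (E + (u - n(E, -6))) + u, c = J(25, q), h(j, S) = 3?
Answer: -85579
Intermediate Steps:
g = -57/29 (g = -2 + 1/(21 + 8) = -2 + 1/29 = -57/29 ≈ -1.9655)
q = 105 (q = -35*(-3) = -7*(-15) = 105)
c = -5
L(E, u) = 8 + E + 2*u (L(E, u) = (E + (u - 1*(-8))) + u = (E + (u + 8)) + u = (E + (8 + u)) + u = (8 + E + u) + u = 8 + E + 2*u)
L(c, h(g, -2)) - 1*85588 = (8 - 5 + 2*3) - 1*85588 = (8 - 5 + 6) - 85588 = 9 - 85588 = -85579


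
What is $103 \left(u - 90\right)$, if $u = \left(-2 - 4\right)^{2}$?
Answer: $-5562$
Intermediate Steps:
$u = 36$ ($u = \left(-6\right)^{2} = 36$)
$103 \left(u - 90\right) = 103 \left(36 - 90\right) = 103 \left(-54\right) = -5562$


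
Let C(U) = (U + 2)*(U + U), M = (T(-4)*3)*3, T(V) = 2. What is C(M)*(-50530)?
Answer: -36381600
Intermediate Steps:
M = 18 (M = (2*3)*3 = 6*3 = 18)
C(U) = 2*U*(2 + U) (C(U) = (2 + U)*(2*U) = 2*U*(2 + U))
C(M)*(-50530) = (2*18*(2 + 18))*(-50530) = (2*18*20)*(-50530) = 720*(-50530) = -36381600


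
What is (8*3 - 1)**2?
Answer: 529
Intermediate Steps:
(8*3 - 1)**2 = (24 - 1)**2 = 23**2 = 529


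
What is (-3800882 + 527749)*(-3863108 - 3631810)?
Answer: 24531863438094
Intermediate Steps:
(-3800882 + 527749)*(-3863108 - 3631810) = -3273133*(-7494918) = 24531863438094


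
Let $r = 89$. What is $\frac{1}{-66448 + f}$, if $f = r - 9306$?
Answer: $- \frac{1}{75665} \approx -1.3216 \cdot 10^{-5}$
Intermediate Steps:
$f = -9217$ ($f = 89 - 9306 = -9217$)
$\frac{1}{-66448 + f} = \frac{1}{-66448 - 9217} = \frac{1}{-75665} = - \frac{1}{75665}$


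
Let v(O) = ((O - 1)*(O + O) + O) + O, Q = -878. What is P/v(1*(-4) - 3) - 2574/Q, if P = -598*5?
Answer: -593242/21511 ≈ -27.579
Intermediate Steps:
v(O) = 2*O + 2*O*(-1 + O) (v(O) = ((-1 + O)*(2*O) + O) + O = (2*O*(-1 + O) + O) + O = (O + 2*O*(-1 + O)) + O = 2*O + 2*O*(-1 + O))
P = -2990
P/v(1*(-4) - 3) - 2574/Q = -2990*1/(2*(1*(-4) - 3)²) - 2574/(-878) = -2990*1/(2*(-4 - 3)²) - 2574*(-1/878) = -2990/(2*(-7)²) + 1287/439 = -2990/(2*49) + 1287/439 = -2990/98 + 1287/439 = -2990*1/98 + 1287/439 = -1495/49 + 1287/439 = -593242/21511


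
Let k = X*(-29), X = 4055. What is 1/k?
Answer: -1/117595 ≈ -8.5038e-6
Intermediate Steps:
k = -117595 (k = 4055*(-29) = -117595)
1/k = 1/(-117595) = -1/117595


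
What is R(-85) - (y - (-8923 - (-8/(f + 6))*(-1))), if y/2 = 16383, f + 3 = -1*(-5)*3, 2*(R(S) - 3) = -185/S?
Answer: -12755719/306 ≈ -41685.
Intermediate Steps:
R(S) = 3 - 185/(2*S) (R(S) = 3 + (-185/S)/2 = 3 - 185/(2*S))
f = 12 (f = -3 - 1*(-5)*3 = -3 + 5*3 = -3 + 15 = 12)
y = 32766 (y = 2*16383 = 32766)
R(-85) - (y - (-8923 - (-8/(f + 6))*(-1))) = (3 - 185/2/(-85)) - (32766 - (-8923 - (-8/(12 + 6))*(-1))) = (3 - 185/2*(-1/85)) - (32766 - (-8923 - (-8/18)*(-1))) = (3 + 37/34) - (32766 - (-8923 - (-8*1/18)*(-1))) = 139/34 - (32766 - (-8923 - (-4)*(-1)/9)) = 139/34 - (32766 - (-8923 - 1*4/9)) = 139/34 - (32766 - (-8923 - 4/9)) = 139/34 - (32766 - 1*(-80311/9)) = 139/34 - (32766 + 80311/9) = 139/34 - 1*375205/9 = 139/34 - 375205/9 = -12755719/306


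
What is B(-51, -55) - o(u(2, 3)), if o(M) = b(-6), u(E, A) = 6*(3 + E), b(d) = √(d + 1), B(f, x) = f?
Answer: -51 - I*√5 ≈ -51.0 - 2.2361*I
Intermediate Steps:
b(d) = √(1 + d)
u(E, A) = 18 + 6*E
o(M) = I*√5 (o(M) = √(1 - 6) = √(-5) = I*√5)
B(-51, -55) - o(u(2, 3)) = -51 - I*√5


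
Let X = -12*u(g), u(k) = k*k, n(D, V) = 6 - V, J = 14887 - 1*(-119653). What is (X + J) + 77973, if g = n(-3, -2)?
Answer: 211745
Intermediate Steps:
J = 134540 (J = 14887 + 119653 = 134540)
g = 8 (g = 6 - 1*(-2) = 6 + 2 = 8)
u(k) = k²
X = -768 (X = -12*8² = -12*64 = -768)
(X + J) + 77973 = (-768 + 134540) + 77973 = 133772 + 77973 = 211745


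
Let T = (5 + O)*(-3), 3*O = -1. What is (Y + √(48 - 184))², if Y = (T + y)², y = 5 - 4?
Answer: 28425 + 676*I*√34 ≈ 28425.0 + 3941.7*I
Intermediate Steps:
O = -⅓ (O = (⅓)*(-1) = -⅓ ≈ -0.33333)
T = -14 (T = (5 - ⅓)*(-3) = (14/3)*(-3) = -14)
y = 1
Y = 169 (Y = (-14 + 1)² = (-13)² = 169)
(Y + √(48 - 184))² = (169 + √(48 - 184))² = (169 + √(-136))² = (169 + 2*I*√34)²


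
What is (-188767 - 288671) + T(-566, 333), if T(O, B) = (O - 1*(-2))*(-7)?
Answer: -473490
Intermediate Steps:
T(O, B) = -14 - 7*O (T(O, B) = (O + 2)*(-7) = (2 + O)*(-7) = -14 - 7*O)
(-188767 - 288671) + T(-566, 333) = (-188767 - 288671) + (-14 - 7*(-566)) = -477438 + (-14 + 3962) = -477438 + 3948 = -473490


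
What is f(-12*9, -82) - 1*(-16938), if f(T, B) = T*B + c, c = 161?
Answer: 25955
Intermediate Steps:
f(T, B) = 161 + B*T (f(T, B) = T*B + 161 = B*T + 161 = 161 + B*T)
f(-12*9, -82) - 1*(-16938) = (161 - (-984)*9) - 1*(-16938) = (161 - 82*(-108)) + 16938 = (161 + 8856) + 16938 = 9017 + 16938 = 25955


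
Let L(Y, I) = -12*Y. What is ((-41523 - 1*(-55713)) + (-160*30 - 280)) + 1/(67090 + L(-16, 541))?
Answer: 612939021/67282 ≈ 9110.0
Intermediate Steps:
((-41523 - 1*(-55713)) + (-160*30 - 280)) + 1/(67090 + L(-16, 541)) = ((-41523 - 1*(-55713)) + (-160*30 - 280)) + 1/(67090 - 12*(-16)) = ((-41523 + 55713) + (-4800 - 280)) + 1/(67090 + 192) = (14190 - 5080) + 1/67282 = 9110 + 1/67282 = 612939021/67282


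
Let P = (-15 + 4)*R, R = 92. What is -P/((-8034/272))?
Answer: -137632/4017 ≈ -34.262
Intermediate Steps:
P = -1012 (P = (-15 + 4)*92 = -11*92 = -1012)
-P/((-8034/272)) = -(-1012)/((-8034/272)) = -(-1012)/((-8034*1/272)) = -(-1012)/(-4017/136) = -(-1012)*(-136)/4017 = -1*137632/4017 = -137632/4017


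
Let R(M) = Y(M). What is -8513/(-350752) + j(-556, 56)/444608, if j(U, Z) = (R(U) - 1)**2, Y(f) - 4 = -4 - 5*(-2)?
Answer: 119167463/4873348288 ≈ 0.024453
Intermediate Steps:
Y(f) = 10 (Y(f) = 4 + (-4 - 5*(-2)) = 4 + (-4 + 10) = 4 + 6 = 10)
R(M) = 10
j(U, Z) = 81 (j(U, Z) = (10 - 1)**2 = 9**2 = 81)
-8513/(-350752) + j(-556, 56)/444608 = -8513/(-350752) + 81/444608 = -8513*(-1/350752) + 81*(1/444608) = 8513/350752 + 81/444608 = 119167463/4873348288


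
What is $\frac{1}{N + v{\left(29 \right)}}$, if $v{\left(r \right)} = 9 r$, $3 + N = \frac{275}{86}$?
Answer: $\frac{86}{22463} \approx 0.0038285$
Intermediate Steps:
$N = \frac{17}{86}$ ($N = -3 + \frac{275}{86} = \frac{17}{86} \approx 0.19767$)
$\frac{1}{N + v{\left(29 \right)}} = \frac{1}{\frac{17}{86} + 9 \cdot 29} = \frac{1}{\frac{17}{86} + 261} = \frac{1}{\frac{22463}{86}} = \frac{86}{22463}$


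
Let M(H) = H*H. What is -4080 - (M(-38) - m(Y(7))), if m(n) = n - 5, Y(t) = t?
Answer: -5522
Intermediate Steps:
m(n) = -5 + n
M(H) = H²
-4080 - (M(-38) - m(Y(7))) = -4080 - ((-38)² - (-5 + 7)) = -4080 - (1444 - 1*2) = -4080 - (1444 - 2) = -4080 - 1*1442 = -4080 - 1442 = -5522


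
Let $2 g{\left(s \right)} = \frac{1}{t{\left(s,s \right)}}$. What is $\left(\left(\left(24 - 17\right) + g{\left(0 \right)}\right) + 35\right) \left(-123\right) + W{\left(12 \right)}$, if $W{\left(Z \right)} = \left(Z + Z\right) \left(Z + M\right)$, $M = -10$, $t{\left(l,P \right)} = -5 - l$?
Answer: $- \frac{51057}{10} \approx -5105.7$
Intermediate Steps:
$W{\left(Z \right)} = 2 Z \left(-10 + Z\right)$ ($W{\left(Z \right)} = \left(Z + Z\right) \left(Z - 10\right) = 2 Z \left(-10 + Z\right)$)
$g{\left(s \right)} = \frac{1}{2 \left(-5 - s\right)}$
$\left(\left(\left(24 - 17\right) + g{\left(0 \right)}\right) + 35\right) \left(-123\right) + W{\left(12 \right)} = \left(\left(\left(24 - 17\right) - \frac{1}{10 + 2 \cdot 0}\right) + 35\right) \left(-123\right) + 2 \cdot 12 \left(-10 + 12\right) = \left(\left(7 - \frac{1}{10 + 0}\right) + 35\right) \left(-123\right) + 2 \cdot 12 \cdot 2 = \left(\left(7 - \frac{1}{10}\right) + 35\right) \left(-123\right) + 48 = \left(\frac{69}{10} + 35\right) \left(-123\right) + 48 = \frac{419}{10} \left(-123\right) + 48 = - \frac{51537}{10} + 48 = - \frac{51057}{10}$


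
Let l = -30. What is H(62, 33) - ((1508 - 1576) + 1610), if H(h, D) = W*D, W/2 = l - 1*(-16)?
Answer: -2466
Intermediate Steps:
W = -28 (W = 2*(-30 - 1*(-16)) = 2*(-30 + 16) = 2*(-14) = -28)
H(h, D) = -28*D
H(62, 33) - ((1508 - 1576) + 1610) = -28*33 - ((1508 - 1576) + 1610) = -924 - (-68 + 1610) = -924 - 1*1542 = -924 - 1542 = -2466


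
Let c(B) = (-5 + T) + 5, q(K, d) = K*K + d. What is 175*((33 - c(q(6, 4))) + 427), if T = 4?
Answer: 79800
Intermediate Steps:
q(K, d) = d + K² (q(K, d) = K² + d = d + K²)
c(B) = 4 (c(B) = (-5 + 4) + 5 = -1 + 5 = 4)
175*((33 - c(q(6, 4))) + 427) = 175*((33 - 1*4) + 427) = 175*((33 - 4) + 427) = 175*(29 + 427) = 175*456 = 79800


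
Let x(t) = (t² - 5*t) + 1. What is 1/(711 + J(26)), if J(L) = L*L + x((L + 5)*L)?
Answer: 1/646994 ≈ 1.5456e-6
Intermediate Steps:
x(t) = 1 + t² - 5*t
J(L) = 1 + L² + L²*(5 + L)² - 5*L*(5 + L) (J(L) = L*L + (1 + ((L + 5)*L)² - 5*(L + 5)*L) = L² + (1 + ((5 + L)*L)² - 5*(5 + L)*L) = L² + (1 + (L*(5 + L))² - 5*L*(5 + L)) = L² + (1 + L²*(5 + L)² - 5*L*(5 + L)) = 1 + L² + L²*(5 + L)² - 5*L*(5 + L))
1/(711 + J(26)) = 1/(711 + (1 + 26⁴ - 25*26 + 10*26³ + 21*26²)) = 1/(711 + (1 + 456976 - 650 + 10*17576 + 21*676)) = 1/(711 + (1 + 456976 - 650 + 175760 + 14196)) = 1/(711 + 646283) = 1/646994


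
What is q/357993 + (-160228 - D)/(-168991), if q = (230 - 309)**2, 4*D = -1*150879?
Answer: 179647075093/241990380252 ≈ 0.74237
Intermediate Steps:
D = -150879/4 (D = (-1*150879)/4 = (1/4)*(-150879) = -150879/4 ≈ -37720.)
q = 6241 (q = (-79)**2 = 6241)
q/357993 + (-160228 - D)/(-168991) = 6241/357993 + (-160228 - 1*(-150879/4))/(-168991) = 6241*(1/357993) + (-160228 + 150879/4)*(-1/168991) = 6241/357993 - 490033/4*(-1/168991) = 6241/357993 + 490033/675964 = 179647075093/241990380252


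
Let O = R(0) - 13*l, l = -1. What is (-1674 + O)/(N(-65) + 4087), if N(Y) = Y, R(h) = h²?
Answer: -1661/4022 ≈ -0.41298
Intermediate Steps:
O = 13 (O = 0² - 13*(-1) = 0 + 13 = 13)
(-1674 + O)/(N(-65) + 4087) = (-1674 + 13)/(-65 + 4087) = -1661/4022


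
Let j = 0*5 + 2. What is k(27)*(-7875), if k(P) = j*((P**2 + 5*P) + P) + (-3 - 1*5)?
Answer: -13970250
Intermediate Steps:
j = 2 (j = 0 + 2 = 2)
k(P) = -8 + 2*P**2 + 12*P (k(P) = 2*((P**2 + 5*P) + P) + (-3 - 1*5) = 2*(P**2 + 6*P) + (-3 - 5) = (2*P**2 + 12*P) - 8 = -8 + 2*P**2 + 12*P)
k(27)*(-7875) = (-8 + 2*27**2 + 12*27)*(-7875) = (-8 + 2*729 + 324)*(-7875) = (-8 + 1458 + 324)*(-7875) = 1774*(-7875) = -13970250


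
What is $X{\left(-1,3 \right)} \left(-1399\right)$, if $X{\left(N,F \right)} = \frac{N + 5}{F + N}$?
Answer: $-2798$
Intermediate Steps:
$X{\left(N,F \right)} = \frac{5 + N}{F + N}$
$X{\left(-1,3 \right)} \left(-1399\right) = \frac{5 - 1}{3 - 1} \left(-1399\right) = \frac{1}{2} \cdot 4 \left(-1399\right) = 2 \left(-1399\right) = -2798$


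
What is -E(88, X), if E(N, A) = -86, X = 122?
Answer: 86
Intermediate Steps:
-E(88, X) = -1*(-86) = 86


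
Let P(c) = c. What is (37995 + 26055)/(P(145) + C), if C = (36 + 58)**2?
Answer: 9150/1283 ≈ 7.1317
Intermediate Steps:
C = 8836 (C = 94**2 = 8836)
(37995 + 26055)/(P(145) + C) = (37995 + 26055)/(145 + 8836) = 64050/8981 = 64050*(1/8981) = 9150/1283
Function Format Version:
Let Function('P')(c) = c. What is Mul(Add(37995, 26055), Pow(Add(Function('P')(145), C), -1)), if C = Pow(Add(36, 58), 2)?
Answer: Rational(9150, 1283) ≈ 7.1317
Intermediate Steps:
C = 8836 (C = Pow(94, 2) = 8836)
Mul(Add(37995, 26055), Pow(Add(Function('P')(145), C), -1)) = Mul(Add(37995, 26055), Pow(Add(145, 8836), -1)) = Mul(64050, Pow(8981, -1)) = Mul(64050, Rational(1, 8981)) = Rational(9150, 1283)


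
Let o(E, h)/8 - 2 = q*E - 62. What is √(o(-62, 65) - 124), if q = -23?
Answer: 2*√2701 ≈ 103.94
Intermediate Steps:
o(E, h) = -480 - 184*E (o(E, h) = 16 + 8*(-23*E - 62) = 16 + 8*(-62 - 23*E) = 16 + (-496 - 184*E) = -480 - 184*E)
√(o(-62, 65) - 124) = √((-480 - 184*(-62)) - 124) = √((-480 + 11408) - 124) = √(10928 - 124) = √10804 = 2*√2701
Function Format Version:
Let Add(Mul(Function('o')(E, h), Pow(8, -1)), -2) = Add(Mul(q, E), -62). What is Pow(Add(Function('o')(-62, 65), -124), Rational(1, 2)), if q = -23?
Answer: Mul(2, Pow(2701, Rational(1, 2))) ≈ 103.94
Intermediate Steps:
Function('o')(E, h) = Add(-480, Mul(-184, E)) (Function('o')(E, h) = Add(16, Mul(8, Add(Mul(-23, E), -62))) = Add(16, Mul(8, Add(-62, Mul(-23, E)))) = Add(16, Add(-496, Mul(-184, E))) = Add(-480, Mul(-184, E)))
Pow(Add(Function('o')(-62, 65), -124), Rational(1, 2)) = Pow(Add(Add(-480, Mul(-184, -62)), -124), Rational(1, 2)) = Pow(Add(Add(-480, 11408), -124), Rational(1, 2)) = Pow(Add(10928, -124), Rational(1, 2)) = Pow(10804, Rational(1, 2)) = Mul(2, Pow(2701, Rational(1, 2)))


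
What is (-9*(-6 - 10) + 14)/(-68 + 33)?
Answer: -158/35 ≈ -4.5143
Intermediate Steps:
(-9*(-6 - 10) + 14)/(-68 + 33) = (-9*(-16) + 14)/(-35) = (144 + 14)*(-1/35) = 158*(-1/35) = -158/35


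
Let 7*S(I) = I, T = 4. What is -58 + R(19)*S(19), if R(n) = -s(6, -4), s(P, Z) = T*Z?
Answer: -102/7 ≈ -14.571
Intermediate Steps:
s(P, Z) = 4*Z
S(I) = I/7
R(n) = 16 (R(n) = -4*(-4) = -1*(-16) = 16)
-58 + R(19)*S(19) = -58 + 16*((⅐)*19) = -58 + 16*(19/7) = -58 + 304/7 = -102/7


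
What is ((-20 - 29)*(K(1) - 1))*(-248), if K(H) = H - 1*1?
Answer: -12152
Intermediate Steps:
K(H) = -1 + H (K(H) = H - 1 = -1 + H)
((-20 - 29)*(K(1) - 1))*(-248) = ((-20 - 29)*((-1 + 1) - 1))*(-248) = -49*(0 - 1)*(-248) = -49*(-1)*(-248) = 49*(-248) = -12152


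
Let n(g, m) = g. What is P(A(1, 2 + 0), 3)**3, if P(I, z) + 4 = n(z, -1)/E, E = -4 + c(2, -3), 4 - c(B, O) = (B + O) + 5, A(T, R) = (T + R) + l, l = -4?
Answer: -6859/64 ≈ -107.17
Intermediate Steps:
A(T, R) = -4 + R + T (A(T, R) = (T + R) - 4 = (R + T) - 4 = -4 + R + T)
c(B, O) = -1 - B - O (c(B, O) = 4 - ((B + O) + 5) = 4 - (5 + B + O) = 4 + (-5 - B - O) = -1 - B - O)
E = -4 (E = -4 + (-1 - 1*2 - 1*(-3)) = -4 + (-1 - 2 + 3) = -4 + 0 = -4)
P(I, z) = -4 - z/4 (P(I, z) = -4 + z/(-4) = -4 + z*(-1/4) = -4 - z/4)
P(A(1, 2 + 0), 3)**3 = (-4 - 1/4*3)**3 = (-4 - 3/4)**3 = (-19/4)**3 = -6859/64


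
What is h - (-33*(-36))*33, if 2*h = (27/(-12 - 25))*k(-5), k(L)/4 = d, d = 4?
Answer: -1450764/37 ≈ -39210.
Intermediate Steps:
k(L) = 16 (k(L) = 4*4 = 16)
h = -216/37 (h = ((27/(-12 - 25))*16)/2 = ((27/(-37))*16)/2 = ((27*(-1/37))*16)/2 = (-27/37*16)/2 = (½)*(-432/37) = -216/37 ≈ -5.8378)
h - (-33*(-36))*33 = -216/37 - (-33*(-36))*33 = -216/37 - 1188*33 = -216/37 - 1*39204 = -216/37 - 39204 = -1450764/37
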